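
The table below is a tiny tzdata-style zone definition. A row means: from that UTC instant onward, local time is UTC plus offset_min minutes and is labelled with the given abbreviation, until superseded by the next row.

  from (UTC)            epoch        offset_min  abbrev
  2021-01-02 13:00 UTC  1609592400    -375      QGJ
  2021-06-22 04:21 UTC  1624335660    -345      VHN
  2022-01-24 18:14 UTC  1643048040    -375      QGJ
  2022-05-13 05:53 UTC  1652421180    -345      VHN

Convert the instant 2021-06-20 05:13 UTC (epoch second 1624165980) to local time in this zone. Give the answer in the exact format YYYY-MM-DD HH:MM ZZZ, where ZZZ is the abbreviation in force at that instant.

2021-06-19 22:58 QGJ

Query: 2021-06-20 05:13 UTC
Rule 1/4 (QGJ, -06:15): 2021-01-02 13:00 UTC ≤ query < 2021-06-22 04:21 UTC
5·60 + 13 - 375 = -62 min
-62 = -1·1440 + 1378; 1378 = 22·60 + 58 → 22:58, 2021-06-20 - 1 day = 2021-06-19
→ 2021-06-19 22:58 QGJ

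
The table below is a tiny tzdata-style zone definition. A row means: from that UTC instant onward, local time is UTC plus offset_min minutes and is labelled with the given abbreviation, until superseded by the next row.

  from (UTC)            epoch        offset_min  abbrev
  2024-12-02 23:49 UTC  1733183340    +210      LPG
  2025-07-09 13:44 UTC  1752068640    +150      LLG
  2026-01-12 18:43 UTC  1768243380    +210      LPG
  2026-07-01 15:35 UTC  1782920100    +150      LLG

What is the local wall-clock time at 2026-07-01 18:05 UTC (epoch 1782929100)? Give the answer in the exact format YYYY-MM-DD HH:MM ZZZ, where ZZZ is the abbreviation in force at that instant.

2026-07-01 20:35 LLG

Query: 2026-07-01 18:05 UTC
Rule 4/4 (LLG, +02:30): 2026-07-01 15:35 UTC ≤ query < +∞
18·60 + 5 + 150 = 1235 min
1235 = 0·1440 + 1235; 1235 = 20·60 + 35 → 20:35, same day
→ 2026-07-01 20:35 LLG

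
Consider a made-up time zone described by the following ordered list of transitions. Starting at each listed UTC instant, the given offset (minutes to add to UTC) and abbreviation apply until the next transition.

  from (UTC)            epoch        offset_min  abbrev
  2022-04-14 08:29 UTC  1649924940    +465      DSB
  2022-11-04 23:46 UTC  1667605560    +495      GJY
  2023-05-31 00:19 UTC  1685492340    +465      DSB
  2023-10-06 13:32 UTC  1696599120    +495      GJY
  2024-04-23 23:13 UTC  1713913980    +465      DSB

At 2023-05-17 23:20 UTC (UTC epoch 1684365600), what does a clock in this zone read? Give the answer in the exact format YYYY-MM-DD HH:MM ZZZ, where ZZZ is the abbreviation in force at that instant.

2023-05-18 07:35 GJY

Query: 2023-05-17 23:20 UTC
Rule 2/5 (GJY, +08:15): 2022-11-04 23:46 UTC ≤ query < 2023-05-31 00:19 UTC
23·60 + 20 + 495 = 1895 min
1895 = 1·1440 + 455; 455 = 7·60 + 35 → 07:35, 2023-05-17 + 1 day = 2023-05-18
→ 2023-05-18 07:35 GJY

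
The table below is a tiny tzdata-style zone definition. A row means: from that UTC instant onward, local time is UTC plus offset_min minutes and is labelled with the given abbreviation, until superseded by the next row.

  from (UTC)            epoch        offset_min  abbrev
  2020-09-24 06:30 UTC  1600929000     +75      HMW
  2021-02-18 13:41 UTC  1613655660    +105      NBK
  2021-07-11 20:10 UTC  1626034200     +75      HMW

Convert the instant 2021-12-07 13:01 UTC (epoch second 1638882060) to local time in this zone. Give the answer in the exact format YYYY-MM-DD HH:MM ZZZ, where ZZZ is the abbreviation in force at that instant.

Query: 2021-12-07 13:01 UTC
Rule 3/3 (HMW, +01:15): 2021-07-11 20:10 UTC ≤ query < +∞
13·60 + 1 + 75 = 856 min
856 = 0·1440 + 856; 856 = 14·60 + 16 → 14:16, same day
→ 2021-12-07 14:16 HMW

2021-12-07 14:16 HMW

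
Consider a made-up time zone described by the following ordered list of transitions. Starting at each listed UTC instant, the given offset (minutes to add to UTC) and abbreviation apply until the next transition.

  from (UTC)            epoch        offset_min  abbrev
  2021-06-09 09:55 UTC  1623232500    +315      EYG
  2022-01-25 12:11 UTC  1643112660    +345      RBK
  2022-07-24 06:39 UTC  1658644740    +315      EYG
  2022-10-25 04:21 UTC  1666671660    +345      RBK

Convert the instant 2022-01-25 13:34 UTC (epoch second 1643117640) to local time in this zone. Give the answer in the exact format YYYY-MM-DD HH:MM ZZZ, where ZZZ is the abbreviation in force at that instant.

2022-01-25 19:19 RBK

Query: 2022-01-25 13:34 UTC
Rule 2/4 (RBK, +05:45): 2022-01-25 12:11 UTC ≤ query < 2022-07-24 06:39 UTC
13·60 + 34 + 345 = 1159 min
1159 = 0·1440 + 1159; 1159 = 19·60 + 19 → 19:19, same day
→ 2022-01-25 19:19 RBK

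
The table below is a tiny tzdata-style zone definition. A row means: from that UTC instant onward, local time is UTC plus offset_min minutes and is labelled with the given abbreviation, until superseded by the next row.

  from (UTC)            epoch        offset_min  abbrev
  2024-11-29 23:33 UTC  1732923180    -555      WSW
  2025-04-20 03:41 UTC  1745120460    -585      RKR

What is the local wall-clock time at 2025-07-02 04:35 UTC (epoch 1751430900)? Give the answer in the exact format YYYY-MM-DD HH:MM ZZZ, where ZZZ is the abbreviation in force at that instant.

Query: 2025-07-02 04:35 UTC
Rule 2/2 (RKR, -09:45): 2025-04-20 03:41 UTC ≤ query < +∞
4·60 + 35 - 585 = -310 min
-310 = -1·1440 + 1130; 1130 = 18·60 + 50 → 18:50, 2025-07-02 - 1 day = 2025-07-01
→ 2025-07-01 18:50 RKR

2025-07-01 18:50 RKR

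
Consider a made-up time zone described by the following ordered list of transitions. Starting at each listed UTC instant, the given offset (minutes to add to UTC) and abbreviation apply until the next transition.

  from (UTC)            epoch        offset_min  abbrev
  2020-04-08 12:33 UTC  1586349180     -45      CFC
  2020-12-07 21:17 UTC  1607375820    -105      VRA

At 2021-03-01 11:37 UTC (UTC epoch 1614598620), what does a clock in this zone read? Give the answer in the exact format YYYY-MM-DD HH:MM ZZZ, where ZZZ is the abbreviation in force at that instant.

2021-03-01 09:52 VRA

Query: 2021-03-01 11:37 UTC
Rule 2/2 (VRA, -01:45): 2020-12-07 21:17 UTC ≤ query < +∞
11·60 + 37 - 105 = 592 min
592 = 0·1440 + 592; 592 = 9·60 + 52 → 09:52, same day
→ 2021-03-01 09:52 VRA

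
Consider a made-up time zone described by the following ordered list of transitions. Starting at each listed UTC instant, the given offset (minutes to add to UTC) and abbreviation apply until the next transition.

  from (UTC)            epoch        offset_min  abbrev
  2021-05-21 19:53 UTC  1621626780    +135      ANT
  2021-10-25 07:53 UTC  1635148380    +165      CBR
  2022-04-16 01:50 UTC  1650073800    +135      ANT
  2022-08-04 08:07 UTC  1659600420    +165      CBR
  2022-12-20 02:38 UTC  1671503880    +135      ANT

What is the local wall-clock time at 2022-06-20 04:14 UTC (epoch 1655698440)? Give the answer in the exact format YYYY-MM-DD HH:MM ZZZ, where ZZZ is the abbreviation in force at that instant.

Query: 2022-06-20 04:14 UTC
Rule 3/5 (ANT, +02:15): 2022-04-16 01:50 UTC ≤ query < 2022-08-04 08:07 UTC
4·60 + 14 + 135 = 389 min
389 = 0·1440 + 389; 389 = 6·60 + 29 → 06:29, same day
→ 2022-06-20 06:29 ANT

2022-06-20 06:29 ANT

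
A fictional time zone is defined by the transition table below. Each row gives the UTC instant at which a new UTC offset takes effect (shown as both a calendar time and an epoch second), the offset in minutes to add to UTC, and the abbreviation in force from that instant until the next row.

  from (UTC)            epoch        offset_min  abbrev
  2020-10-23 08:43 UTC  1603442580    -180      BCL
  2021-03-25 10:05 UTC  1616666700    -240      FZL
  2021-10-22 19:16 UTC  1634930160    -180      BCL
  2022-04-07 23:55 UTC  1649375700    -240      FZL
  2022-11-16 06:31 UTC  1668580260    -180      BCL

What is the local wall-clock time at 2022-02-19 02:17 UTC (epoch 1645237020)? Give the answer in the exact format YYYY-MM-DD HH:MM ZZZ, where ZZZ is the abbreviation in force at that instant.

2022-02-18 23:17 BCL

Query: 2022-02-19 02:17 UTC
Rule 3/5 (BCL, -03:00): 2021-10-22 19:16 UTC ≤ query < 2022-04-07 23:55 UTC
2·60 + 17 - 180 = -43 min
-43 = -1·1440 + 1397; 1397 = 23·60 + 17 → 23:17, 2022-02-19 - 1 day = 2022-02-18
→ 2022-02-18 23:17 BCL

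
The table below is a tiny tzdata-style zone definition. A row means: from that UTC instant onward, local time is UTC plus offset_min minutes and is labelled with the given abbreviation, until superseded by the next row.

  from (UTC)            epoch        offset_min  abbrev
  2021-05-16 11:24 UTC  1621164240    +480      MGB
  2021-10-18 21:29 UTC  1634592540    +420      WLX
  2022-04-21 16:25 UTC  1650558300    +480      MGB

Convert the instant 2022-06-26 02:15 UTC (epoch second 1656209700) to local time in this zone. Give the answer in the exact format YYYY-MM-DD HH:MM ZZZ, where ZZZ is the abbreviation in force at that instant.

2022-06-26 10:15 MGB

Query: 2022-06-26 02:15 UTC
Rule 3/3 (MGB, +08:00): 2022-04-21 16:25 UTC ≤ query < +∞
2·60 + 15 + 480 = 615 min
615 = 0·1440 + 615; 615 = 10·60 + 15 → 10:15, same day
→ 2022-06-26 10:15 MGB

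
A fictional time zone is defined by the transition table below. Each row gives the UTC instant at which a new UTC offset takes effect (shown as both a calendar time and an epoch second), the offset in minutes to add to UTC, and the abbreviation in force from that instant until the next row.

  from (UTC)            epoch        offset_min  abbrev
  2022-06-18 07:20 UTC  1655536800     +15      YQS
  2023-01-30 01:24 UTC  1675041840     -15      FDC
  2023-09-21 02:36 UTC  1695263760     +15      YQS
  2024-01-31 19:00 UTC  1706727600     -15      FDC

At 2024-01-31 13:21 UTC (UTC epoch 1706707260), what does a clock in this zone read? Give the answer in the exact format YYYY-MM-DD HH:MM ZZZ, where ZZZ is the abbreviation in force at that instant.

2024-01-31 13:36 YQS

Query: 2024-01-31 13:21 UTC
Rule 3/4 (YQS, +00:15): 2023-09-21 02:36 UTC ≤ query < 2024-01-31 19:00 UTC
13·60 + 21 + 15 = 816 min
816 = 0·1440 + 816; 816 = 13·60 + 36 → 13:36, same day
→ 2024-01-31 13:36 YQS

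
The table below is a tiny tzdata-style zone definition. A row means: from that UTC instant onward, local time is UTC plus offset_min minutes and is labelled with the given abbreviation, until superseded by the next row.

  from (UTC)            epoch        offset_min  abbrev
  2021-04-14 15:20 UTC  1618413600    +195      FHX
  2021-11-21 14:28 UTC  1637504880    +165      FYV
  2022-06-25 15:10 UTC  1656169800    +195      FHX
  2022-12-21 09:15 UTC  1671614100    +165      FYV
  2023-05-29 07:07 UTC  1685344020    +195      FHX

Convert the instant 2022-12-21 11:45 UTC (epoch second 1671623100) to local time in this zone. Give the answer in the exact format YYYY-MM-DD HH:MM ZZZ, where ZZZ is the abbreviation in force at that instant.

Query: 2022-12-21 11:45 UTC
Rule 4/5 (FYV, +02:45): 2022-12-21 09:15 UTC ≤ query < 2023-05-29 07:07 UTC
11·60 + 45 + 165 = 870 min
870 = 0·1440 + 870; 870 = 14·60 + 30 → 14:30, same day
→ 2022-12-21 14:30 FYV

2022-12-21 14:30 FYV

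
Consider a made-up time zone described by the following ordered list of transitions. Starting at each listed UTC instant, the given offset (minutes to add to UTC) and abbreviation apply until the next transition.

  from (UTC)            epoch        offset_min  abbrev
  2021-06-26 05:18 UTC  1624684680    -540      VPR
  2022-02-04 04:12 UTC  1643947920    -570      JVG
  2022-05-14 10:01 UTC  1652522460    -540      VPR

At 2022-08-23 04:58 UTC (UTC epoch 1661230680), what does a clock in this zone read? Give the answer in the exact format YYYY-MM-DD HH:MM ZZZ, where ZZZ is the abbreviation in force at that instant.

Query: 2022-08-23 04:58 UTC
Rule 3/3 (VPR, -09:00): 2022-05-14 10:01 UTC ≤ query < +∞
4·60 + 58 - 540 = -242 min
-242 = -1·1440 + 1198; 1198 = 19·60 + 58 → 19:58, 2022-08-23 - 1 day = 2022-08-22
→ 2022-08-22 19:58 VPR

2022-08-22 19:58 VPR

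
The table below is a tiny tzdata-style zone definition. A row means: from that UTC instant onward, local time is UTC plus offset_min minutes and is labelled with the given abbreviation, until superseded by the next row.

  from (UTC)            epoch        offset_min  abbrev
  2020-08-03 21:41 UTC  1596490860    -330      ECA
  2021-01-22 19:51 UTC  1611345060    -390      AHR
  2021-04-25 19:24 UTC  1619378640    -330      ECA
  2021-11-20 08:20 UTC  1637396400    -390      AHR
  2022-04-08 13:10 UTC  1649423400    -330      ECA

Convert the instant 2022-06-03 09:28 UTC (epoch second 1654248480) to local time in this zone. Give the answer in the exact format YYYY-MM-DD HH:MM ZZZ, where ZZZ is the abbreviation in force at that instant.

Query: 2022-06-03 09:28 UTC
Rule 5/5 (ECA, -05:30): 2022-04-08 13:10 UTC ≤ query < +∞
9·60 + 28 - 330 = 238 min
238 = 0·1440 + 238; 238 = 3·60 + 58 → 03:58, same day
→ 2022-06-03 03:58 ECA

2022-06-03 03:58 ECA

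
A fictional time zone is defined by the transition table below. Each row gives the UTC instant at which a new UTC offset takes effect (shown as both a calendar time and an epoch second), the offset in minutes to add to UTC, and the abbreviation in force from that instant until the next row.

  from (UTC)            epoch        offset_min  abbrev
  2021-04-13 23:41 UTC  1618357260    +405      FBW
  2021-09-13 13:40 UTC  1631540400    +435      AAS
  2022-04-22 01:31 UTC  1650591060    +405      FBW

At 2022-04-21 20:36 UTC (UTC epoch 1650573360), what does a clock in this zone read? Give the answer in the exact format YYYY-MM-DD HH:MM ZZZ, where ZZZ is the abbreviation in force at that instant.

2022-04-22 03:51 AAS

Query: 2022-04-21 20:36 UTC
Rule 2/3 (AAS, +07:15): 2021-09-13 13:40 UTC ≤ query < 2022-04-22 01:31 UTC
20·60 + 36 + 435 = 1671 min
1671 = 1·1440 + 231; 231 = 3·60 + 51 → 03:51, 2022-04-21 + 1 day = 2022-04-22
→ 2022-04-22 03:51 AAS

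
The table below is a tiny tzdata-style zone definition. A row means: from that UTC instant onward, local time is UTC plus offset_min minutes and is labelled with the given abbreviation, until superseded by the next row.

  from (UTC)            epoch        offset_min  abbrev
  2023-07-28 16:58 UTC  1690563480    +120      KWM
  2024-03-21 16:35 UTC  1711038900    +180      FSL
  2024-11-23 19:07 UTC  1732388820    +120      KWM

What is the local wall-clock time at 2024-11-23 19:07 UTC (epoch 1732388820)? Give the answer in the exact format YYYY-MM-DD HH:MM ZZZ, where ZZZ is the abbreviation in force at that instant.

2024-11-23 21:07 KWM

Query: 2024-11-23 19:07 UTC
Rule 3/3 (KWM, +02:00): 2024-11-23 19:07 UTC ≤ query < +∞
19·60 + 7 + 120 = 1267 min
1267 = 0·1440 + 1267; 1267 = 21·60 + 7 → 21:07, same day
→ 2024-11-23 21:07 KWM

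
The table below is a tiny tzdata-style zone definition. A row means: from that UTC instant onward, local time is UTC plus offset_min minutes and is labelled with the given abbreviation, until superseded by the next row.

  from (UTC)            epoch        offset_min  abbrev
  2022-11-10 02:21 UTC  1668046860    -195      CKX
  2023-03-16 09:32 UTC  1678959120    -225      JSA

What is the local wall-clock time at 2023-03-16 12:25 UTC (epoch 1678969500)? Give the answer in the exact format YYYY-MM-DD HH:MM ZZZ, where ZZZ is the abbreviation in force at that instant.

2023-03-16 08:40 JSA

Query: 2023-03-16 12:25 UTC
Rule 2/2 (JSA, -03:45): 2023-03-16 09:32 UTC ≤ query < +∞
12·60 + 25 - 225 = 520 min
520 = 0·1440 + 520; 520 = 8·60 + 40 → 08:40, same day
→ 2023-03-16 08:40 JSA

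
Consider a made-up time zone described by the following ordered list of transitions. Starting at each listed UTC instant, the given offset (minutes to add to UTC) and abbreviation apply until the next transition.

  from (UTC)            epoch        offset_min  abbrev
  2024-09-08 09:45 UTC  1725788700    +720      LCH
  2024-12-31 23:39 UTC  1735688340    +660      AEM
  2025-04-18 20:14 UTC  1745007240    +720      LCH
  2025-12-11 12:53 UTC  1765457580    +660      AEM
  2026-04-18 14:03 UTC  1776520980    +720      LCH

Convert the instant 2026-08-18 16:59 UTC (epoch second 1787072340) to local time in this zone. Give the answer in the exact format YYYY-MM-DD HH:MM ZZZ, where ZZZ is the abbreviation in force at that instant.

Query: 2026-08-18 16:59 UTC
Rule 5/5 (LCH, +12:00): 2026-04-18 14:03 UTC ≤ query < +∞
16·60 + 59 + 720 = 1739 min
1739 = 1·1440 + 299; 299 = 4·60 + 59 → 04:59, 2026-08-18 + 1 day = 2026-08-19
→ 2026-08-19 04:59 LCH

2026-08-19 04:59 LCH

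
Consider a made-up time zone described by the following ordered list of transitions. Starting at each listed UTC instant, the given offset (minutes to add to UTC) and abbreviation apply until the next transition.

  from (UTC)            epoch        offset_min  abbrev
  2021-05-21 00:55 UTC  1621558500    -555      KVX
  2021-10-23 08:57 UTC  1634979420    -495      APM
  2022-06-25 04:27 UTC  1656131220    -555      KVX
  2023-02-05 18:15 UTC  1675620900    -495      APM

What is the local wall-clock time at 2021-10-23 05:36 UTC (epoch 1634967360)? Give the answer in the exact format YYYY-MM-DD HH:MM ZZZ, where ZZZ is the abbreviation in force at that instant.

Query: 2021-10-23 05:36 UTC
Rule 1/4 (KVX, -09:15): 2021-05-21 00:55 UTC ≤ query < 2021-10-23 08:57 UTC
5·60 + 36 - 555 = -219 min
-219 = -1·1440 + 1221; 1221 = 20·60 + 21 → 20:21, 2021-10-23 - 1 day = 2021-10-22
→ 2021-10-22 20:21 KVX

2021-10-22 20:21 KVX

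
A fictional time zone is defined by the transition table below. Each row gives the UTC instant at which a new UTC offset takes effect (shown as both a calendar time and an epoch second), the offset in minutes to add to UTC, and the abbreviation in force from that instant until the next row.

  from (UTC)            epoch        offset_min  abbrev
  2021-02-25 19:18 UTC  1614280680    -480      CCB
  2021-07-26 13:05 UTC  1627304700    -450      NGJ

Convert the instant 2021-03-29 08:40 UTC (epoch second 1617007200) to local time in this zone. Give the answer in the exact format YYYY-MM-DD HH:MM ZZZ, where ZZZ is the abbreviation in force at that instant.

Query: 2021-03-29 08:40 UTC
Rule 1/2 (CCB, -08:00): 2021-02-25 19:18 UTC ≤ query < 2021-07-26 13:05 UTC
8·60 + 40 - 480 = 40 min
40 = 0·1440 + 40; 40 = 0·60 + 40 → 00:40, same day
→ 2021-03-29 00:40 CCB

2021-03-29 00:40 CCB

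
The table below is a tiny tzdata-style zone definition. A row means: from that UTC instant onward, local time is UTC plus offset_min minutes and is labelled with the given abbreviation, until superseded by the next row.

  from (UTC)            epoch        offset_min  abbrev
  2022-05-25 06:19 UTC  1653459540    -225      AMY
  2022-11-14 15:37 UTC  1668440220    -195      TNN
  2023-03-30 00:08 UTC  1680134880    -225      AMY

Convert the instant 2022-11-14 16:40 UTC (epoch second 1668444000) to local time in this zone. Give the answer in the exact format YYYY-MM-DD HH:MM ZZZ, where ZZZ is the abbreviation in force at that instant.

Query: 2022-11-14 16:40 UTC
Rule 2/3 (TNN, -03:15): 2022-11-14 15:37 UTC ≤ query < 2023-03-30 00:08 UTC
16·60 + 40 - 195 = 805 min
805 = 0·1440 + 805; 805 = 13·60 + 25 → 13:25, same day
→ 2022-11-14 13:25 TNN

2022-11-14 13:25 TNN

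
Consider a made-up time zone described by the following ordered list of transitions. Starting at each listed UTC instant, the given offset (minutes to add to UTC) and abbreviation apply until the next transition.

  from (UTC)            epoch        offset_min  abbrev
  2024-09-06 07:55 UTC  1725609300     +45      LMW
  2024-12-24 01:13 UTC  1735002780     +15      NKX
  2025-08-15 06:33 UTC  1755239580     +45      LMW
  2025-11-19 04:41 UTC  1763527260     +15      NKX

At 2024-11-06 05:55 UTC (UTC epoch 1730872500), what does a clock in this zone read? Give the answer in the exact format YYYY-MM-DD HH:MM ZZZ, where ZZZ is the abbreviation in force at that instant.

2024-11-06 06:40 LMW

Query: 2024-11-06 05:55 UTC
Rule 1/4 (LMW, +00:45): 2024-09-06 07:55 UTC ≤ query < 2024-12-24 01:13 UTC
5·60 + 55 + 45 = 400 min
400 = 0·1440 + 400; 400 = 6·60 + 40 → 06:40, same day
→ 2024-11-06 06:40 LMW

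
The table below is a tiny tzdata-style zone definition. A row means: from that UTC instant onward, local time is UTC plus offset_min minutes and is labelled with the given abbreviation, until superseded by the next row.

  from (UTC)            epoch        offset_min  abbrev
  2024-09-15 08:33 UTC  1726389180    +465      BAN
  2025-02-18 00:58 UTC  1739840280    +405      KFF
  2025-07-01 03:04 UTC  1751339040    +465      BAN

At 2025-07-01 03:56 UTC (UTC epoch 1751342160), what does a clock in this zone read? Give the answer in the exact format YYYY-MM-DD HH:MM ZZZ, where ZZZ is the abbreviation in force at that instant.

Query: 2025-07-01 03:56 UTC
Rule 3/3 (BAN, +07:45): 2025-07-01 03:04 UTC ≤ query < +∞
3·60 + 56 + 465 = 701 min
701 = 0·1440 + 701; 701 = 11·60 + 41 → 11:41, same day
→ 2025-07-01 11:41 BAN

2025-07-01 11:41 BAN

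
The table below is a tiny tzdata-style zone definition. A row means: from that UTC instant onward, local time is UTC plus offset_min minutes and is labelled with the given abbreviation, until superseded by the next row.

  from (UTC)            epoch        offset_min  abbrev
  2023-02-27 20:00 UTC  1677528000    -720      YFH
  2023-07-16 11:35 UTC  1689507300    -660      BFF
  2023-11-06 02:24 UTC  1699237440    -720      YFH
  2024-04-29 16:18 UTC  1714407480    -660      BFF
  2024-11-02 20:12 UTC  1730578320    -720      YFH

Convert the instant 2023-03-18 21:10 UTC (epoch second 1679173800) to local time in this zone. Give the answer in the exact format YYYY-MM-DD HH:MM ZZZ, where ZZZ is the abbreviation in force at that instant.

Query: 2023-03-18 21:10 UTC
Rule 1/5 (YFH, -12:00): 2023-02-27 20:00 UTC ≤ query < 2023-07-16 11:35 UTC
21·60 + 10 - 720 = 550 min
550 = 0·1440 + 550; 550 = 9·60 + 10 → 09:10, same day
→ 2023-03-18 09:10 YFH

2023-03-18 09:10 YFH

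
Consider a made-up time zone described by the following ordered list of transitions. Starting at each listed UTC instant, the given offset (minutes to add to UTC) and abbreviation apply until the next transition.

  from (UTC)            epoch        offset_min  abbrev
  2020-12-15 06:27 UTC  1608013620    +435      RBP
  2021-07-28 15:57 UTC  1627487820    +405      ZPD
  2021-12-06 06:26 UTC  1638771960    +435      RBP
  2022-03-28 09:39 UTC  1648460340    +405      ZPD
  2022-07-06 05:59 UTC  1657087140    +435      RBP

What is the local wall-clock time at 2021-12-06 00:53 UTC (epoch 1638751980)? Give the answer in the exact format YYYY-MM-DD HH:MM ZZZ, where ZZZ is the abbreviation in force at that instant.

Query: 2021-12-06 00:53 UTC
Rule 2/5 (ZPD, +06:45): 2021-07-28 15:57 UTC ≤ query < 2021-12-06 06:26 UTC
0·60 + 53 + 405 = 458 min
458 = 0·1440 + 458; 458 = 7·60 + 38 → 07:38, same day
→ 2021-12-06 07:38 ZPD

2021-12-06 07:38 ZPD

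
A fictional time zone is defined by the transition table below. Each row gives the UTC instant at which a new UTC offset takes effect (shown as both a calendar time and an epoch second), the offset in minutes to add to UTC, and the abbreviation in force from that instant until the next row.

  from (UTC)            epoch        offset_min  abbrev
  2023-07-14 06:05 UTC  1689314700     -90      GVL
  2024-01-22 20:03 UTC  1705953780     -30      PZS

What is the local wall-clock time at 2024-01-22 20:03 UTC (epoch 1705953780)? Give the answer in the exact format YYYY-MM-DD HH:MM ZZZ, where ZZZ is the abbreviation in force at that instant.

Query: 2024-01-22 20:03 UTC
Rule 2/2 (PZS, -00:30): 2024-01-22 20:03 UTC ≤ query < +∞
20·60 + 3 - 30 = 1173 min
1173 = 0·1440 + 1173; 1173 = 19·60 + 33 → 19:33, same day
→ 2024-01-22 19:33 PZS

2024-01-22 19:33 PZS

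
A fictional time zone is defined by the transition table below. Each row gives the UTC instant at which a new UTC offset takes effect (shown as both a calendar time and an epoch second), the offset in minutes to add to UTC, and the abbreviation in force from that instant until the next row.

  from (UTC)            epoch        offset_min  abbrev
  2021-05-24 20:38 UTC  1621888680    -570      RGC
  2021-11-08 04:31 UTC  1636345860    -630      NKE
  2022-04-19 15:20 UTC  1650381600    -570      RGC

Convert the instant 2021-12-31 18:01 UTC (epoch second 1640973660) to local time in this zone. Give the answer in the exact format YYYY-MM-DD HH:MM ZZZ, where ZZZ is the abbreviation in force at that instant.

2021-12-31 07:31 NKE

Query: 2021-12-31 18:01 UTC
Rule 2/3 (NKE, -10:30): 2021-11-08 04:31 UTC ≤ query < 2022-04-19 15:20 UTC
18·60 + 1 - 630 = 451 min
451 = 0·1440 + 451; 451 = 7·60 + 31 → 07:31, same day
→ 2021-12-31 07:31 NKE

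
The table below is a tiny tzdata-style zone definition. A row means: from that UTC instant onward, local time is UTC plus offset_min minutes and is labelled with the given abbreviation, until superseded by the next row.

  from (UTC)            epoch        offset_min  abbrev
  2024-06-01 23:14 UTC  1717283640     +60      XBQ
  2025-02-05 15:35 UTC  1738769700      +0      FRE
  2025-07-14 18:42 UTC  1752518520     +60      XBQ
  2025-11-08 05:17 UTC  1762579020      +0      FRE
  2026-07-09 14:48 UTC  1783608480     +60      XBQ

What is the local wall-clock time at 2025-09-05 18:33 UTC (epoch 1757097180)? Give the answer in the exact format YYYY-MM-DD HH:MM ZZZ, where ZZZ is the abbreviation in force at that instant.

2025-09-05 19:33 XBQ

Query: 2025-09-05 18:33 UTC
Rule 3/5 (XBQ, +01:00): 2025-07-14 18:42 UTC ≤ query < 2025-11-08 05:17 UTC
18·60 + 33 + 60 = 1173 min
1173 = 0·1440 + 1173; 1173 = 19·60 + 33 → 19:33, same day
→ 2025-09-05 19:33 XBQ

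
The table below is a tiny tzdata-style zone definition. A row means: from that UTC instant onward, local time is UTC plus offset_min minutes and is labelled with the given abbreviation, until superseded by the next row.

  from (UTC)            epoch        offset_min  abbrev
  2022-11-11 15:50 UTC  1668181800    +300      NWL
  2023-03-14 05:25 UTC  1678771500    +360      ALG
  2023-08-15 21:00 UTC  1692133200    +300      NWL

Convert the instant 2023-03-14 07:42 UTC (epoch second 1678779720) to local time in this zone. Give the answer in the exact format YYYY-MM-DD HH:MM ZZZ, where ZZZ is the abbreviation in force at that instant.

Query: 2023-03-14 07:42 UTC
Rule 2/3 (ALG, +06:00): 2023-03-14 05:25 UTC ≤ query < 2023-08-15 21:00 UTC
7·60 + 42 + 360 = 822 min
822 = 0·1440 + 822; 822 = 13·60 + 42 → 13:42, same day
→ 2023-03-14 13:42 ALG

2023-03-14 13:42 ALG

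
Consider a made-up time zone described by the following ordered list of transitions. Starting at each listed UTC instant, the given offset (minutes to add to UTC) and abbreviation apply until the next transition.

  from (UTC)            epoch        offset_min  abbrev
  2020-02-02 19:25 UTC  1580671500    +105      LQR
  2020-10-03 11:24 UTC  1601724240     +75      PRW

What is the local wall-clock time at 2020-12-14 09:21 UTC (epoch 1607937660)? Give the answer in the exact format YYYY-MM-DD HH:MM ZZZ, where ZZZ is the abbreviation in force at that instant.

Query: 2020-12-14 09:21 UTC
Rule 2/2 (PRW, +01:15): 2020-10-03 11:24 UTC ≤ query < +∞
9·60 + 21 + 75 = 636 min
636 = 0·1440 + 636; 636 = 10·60 + 36 → 10:36, same day
→ 2020-12-14 10:36 PRW

2020-12-14 10:36 PRW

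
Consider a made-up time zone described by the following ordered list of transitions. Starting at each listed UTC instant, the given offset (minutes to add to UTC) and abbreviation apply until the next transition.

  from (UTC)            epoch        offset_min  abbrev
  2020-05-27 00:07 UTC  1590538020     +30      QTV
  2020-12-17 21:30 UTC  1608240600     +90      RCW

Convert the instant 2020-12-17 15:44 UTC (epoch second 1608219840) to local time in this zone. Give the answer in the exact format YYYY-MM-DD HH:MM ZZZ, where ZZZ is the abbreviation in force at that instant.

Query: 2020-12-17 15:44 UTC
Rule 1/2 (QTV, +00:30): 2020-05-27 00:07 UTC ≤ query < 2020-12-17 21:30 UTC
15·60 + 44 + 30 = 974 min
974 = 0·1440 + 974; 974 = 16·60 + 14 → 16:14, same day
→ 2020-12-17 16:14 QTV

2020-12-17 16:14 QTV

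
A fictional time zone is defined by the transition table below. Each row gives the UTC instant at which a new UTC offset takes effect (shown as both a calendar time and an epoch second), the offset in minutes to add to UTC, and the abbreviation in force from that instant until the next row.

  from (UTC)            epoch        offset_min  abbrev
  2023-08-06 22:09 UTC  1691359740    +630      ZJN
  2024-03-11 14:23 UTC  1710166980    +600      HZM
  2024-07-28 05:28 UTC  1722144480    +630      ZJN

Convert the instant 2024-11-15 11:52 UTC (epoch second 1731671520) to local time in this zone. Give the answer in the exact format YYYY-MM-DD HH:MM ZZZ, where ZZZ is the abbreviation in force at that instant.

Query: 2024-11-15 11:52 UTC
Rule 3/3 (ZJN, +10:30): 2024-07-28 05:28 UTC ≤ query < +∞
11·60 + 52 + 630 = 1342 min
1342 = 0·1440 + 1342; 1342 = 22·60 + 22 → 22:22, same day
→ 2024-11-15 22:22 ZJN

2024-11-15 22:22 ZJN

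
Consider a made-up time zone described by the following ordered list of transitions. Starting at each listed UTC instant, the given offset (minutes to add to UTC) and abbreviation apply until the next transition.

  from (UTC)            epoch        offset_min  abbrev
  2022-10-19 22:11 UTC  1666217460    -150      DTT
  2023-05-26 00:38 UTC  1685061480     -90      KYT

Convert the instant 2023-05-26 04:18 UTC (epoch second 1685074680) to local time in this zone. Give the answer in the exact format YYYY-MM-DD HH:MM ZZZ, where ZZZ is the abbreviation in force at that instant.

2023-05-26 02:48 KYT

Query: 2023-05-26 04:18 UTC
Rule 2/2 (KYT, -01:30): 2023-05-26 00:38 UTC ≤ query < +∞
4·60 + 18 - 90 = 168 min
168 = 0·1440 + 168; 168 = 2·60 + 48 → 02:48, same day
→ 2023-05-26 02:48 KYT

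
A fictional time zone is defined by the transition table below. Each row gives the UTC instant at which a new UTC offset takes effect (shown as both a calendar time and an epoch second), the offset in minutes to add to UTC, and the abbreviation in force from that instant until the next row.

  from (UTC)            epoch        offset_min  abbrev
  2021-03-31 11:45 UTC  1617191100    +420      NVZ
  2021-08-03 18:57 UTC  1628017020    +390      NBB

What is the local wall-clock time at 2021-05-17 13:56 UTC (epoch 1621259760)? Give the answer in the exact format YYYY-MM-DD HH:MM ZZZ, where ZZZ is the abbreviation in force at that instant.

2021-05-17 20:56 NVZ

Query: 2021-05-17 13:56 UTC
Rule 1/2 (NVZ, +07:00): 2021-03-31 11:45 UTC ≤ query < 2021-08-03 18:57 UTC
13·60 + 56 + 420 = 1256 min
1256 = 0·1440 + 1256; 1256 = 20·60 + 56 → 20:56, same day
→ 2021-05-17 20:56 NVZ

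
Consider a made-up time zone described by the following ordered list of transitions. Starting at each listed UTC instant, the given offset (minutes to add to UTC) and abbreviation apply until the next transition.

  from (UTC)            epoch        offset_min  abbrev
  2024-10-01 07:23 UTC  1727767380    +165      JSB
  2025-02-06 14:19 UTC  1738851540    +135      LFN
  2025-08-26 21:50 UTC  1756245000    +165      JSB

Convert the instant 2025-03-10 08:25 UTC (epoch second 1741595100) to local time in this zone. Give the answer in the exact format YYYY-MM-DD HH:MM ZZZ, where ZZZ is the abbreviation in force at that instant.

Query: 2025-03-10 08:25 UTC
Rule 2/3 (LFN, +02:15): 2025-02-06 14:19 UTC ≤ query < 2025-08-26 21:50 UTC
8·60 + 25 + 135 = 640 min
640 = 0·1440 + 640; 640 = 10·60 + 40 → 10:40, same day
→ 2025-03-10 10:40 LFN

2025-03-10 10:40 LFN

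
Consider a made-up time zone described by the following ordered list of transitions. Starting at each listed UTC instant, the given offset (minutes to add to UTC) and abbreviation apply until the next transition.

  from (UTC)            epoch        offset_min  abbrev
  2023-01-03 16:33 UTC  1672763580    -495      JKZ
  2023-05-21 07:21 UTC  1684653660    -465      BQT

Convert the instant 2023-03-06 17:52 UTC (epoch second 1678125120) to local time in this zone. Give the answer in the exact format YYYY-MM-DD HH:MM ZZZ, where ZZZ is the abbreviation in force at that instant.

Query: 2023-03-06 17:52 UTC
Rule 1/2 (JKZ, -08:15): 2023-01-03 16:33 UTC ≤ query < 2023-05-21 07:21 UTC
17·60 + 52 - 495 = 577 min
577 = 0·1440 + 577; 577 = 9·60 + 37 → 09:37, same day
→ 2023-03-06 09:37 JKZ

2023-03-06 09:37 JKZ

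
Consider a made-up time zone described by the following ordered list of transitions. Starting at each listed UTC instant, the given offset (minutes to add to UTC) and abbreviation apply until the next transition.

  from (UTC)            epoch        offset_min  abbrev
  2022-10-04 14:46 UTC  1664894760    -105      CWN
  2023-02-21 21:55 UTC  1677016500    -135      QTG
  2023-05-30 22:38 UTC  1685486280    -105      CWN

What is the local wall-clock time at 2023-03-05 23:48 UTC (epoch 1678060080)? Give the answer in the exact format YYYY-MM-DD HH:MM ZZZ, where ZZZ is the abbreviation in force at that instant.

Query: 2023-03-05 23:48 UTC
Rule 2/3 (QTG, -02:15): 2023-02-21 21:55 UTC ≤ query < 2023-05-30 22:38 UTC
23·60 + 48 - 135 = 1293 min
1293 = 0·1440 + 1293; 1293 = 21·60 + 33 → 21:33, same day
→ 2023-03-05 21:33 QTG

2023-03-05 21:33 QTG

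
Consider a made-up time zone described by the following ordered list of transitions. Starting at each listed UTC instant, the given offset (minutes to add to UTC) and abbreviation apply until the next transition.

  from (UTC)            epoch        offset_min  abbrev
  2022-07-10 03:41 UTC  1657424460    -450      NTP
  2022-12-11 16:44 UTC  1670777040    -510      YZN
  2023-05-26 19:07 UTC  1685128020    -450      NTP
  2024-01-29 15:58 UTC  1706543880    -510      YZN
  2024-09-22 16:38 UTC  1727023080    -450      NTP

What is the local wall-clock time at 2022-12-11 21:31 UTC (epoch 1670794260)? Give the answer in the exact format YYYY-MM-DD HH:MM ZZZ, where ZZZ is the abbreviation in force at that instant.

Query: 2022-12-11 21:31 UTC
Rule 2/5 (YZN, -08:30): 2022-12-11 16:44 UTC ≤ query < 2023-05-26 19:07 UTC
21·60 + 31 - 510 = 781 min
781 = 0·1440 + 781; 781 = 13·60 + 1 → 13:01, same day
→ 2022-12-11 13:01 YZN

2022-12-11 13:01 YZN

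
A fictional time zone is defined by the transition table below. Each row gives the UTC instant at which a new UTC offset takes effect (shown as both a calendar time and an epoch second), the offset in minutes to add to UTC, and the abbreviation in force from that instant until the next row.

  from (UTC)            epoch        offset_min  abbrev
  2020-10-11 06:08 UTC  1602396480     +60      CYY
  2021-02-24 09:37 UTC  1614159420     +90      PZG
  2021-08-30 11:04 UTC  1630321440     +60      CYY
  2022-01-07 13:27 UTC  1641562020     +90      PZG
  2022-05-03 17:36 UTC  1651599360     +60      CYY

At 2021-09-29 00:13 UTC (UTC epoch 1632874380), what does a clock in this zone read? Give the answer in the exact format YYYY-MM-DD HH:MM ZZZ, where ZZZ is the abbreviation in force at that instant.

Query: 2021-09-29 00:13 UTC
Rule 3/5 (CYY, +01:00): 2021-08-30 11:04 UTC ≤ query < 2022-01-07 13:27 UTC
0·60 + 13 + 60 = 73 min
73 = 0·1440 + 73; 73 = 1·60 + 13 → 01:13, same day
→ 2021-09-29 01:13 CYY

2021-09-29 01:13 CYY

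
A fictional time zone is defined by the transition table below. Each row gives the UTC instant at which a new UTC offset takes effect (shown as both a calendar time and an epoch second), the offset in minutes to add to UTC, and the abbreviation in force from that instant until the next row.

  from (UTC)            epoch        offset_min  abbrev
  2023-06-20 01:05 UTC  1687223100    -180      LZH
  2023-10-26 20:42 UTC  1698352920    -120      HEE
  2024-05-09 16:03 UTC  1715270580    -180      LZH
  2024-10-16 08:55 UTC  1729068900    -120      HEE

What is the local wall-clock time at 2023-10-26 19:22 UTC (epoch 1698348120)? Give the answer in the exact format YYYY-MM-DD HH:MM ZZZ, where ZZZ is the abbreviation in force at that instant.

2023-10-26 16:22 LZH

Query: 2023-10-26 19:22 UTC
Rule 1/4 (LZH, -03:00): 2023-06-20 01:05 UTC ≤ query < 2023-10-26 20:42 UTC
19·60 + 22 - 180 = 982 min
982 = 0·1440 + 982; 982 = 16·60 + 22 → 16:22, same day
→ 2023-10-26 16:22 LZH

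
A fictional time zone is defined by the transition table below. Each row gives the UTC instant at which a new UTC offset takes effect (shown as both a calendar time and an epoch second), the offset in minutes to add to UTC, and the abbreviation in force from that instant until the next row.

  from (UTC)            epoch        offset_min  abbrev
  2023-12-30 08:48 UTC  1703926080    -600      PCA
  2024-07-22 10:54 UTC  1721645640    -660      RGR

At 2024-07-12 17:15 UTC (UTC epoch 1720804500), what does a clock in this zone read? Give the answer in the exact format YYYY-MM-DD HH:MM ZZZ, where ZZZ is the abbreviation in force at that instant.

Query: 2024-07-12 17:15 UTC
Rule 1/2 (PCA, -10:00): 2023-12-30 08:48 UTC ≤ query < 2024-07-22 10:54 UTC
17·60 + 15 - 600 = 435 min
435 = 0·1440 + 435; 435 = 7·60 + 15 → 07:15, same day
→ 2024-07-12 07:15 PCA

2024-07-12 07:15 PCA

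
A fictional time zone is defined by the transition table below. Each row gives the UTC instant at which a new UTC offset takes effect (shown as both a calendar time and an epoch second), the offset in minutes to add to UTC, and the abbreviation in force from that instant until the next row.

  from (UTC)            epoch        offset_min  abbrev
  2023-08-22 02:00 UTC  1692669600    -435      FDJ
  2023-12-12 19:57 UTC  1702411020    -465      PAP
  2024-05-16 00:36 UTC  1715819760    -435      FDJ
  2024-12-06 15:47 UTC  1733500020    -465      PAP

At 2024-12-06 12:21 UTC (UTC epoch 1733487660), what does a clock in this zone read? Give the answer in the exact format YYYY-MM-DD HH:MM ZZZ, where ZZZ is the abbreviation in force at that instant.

Query: 2024-12-06 12:21 UTC
Rule 3/4 (FDJ, -07:15): 2024-05-16 00:36 UTC ≤ query < 2024-12-06 15:47 UTC
12·60 + 21 - 435 = 306 min
306 = 0·1440 + 306; 306 = 5·60 + 6 → 05:06, same day
→ 2024-12-06 05:06 FDJ

2024-12-06 05:06 FDJ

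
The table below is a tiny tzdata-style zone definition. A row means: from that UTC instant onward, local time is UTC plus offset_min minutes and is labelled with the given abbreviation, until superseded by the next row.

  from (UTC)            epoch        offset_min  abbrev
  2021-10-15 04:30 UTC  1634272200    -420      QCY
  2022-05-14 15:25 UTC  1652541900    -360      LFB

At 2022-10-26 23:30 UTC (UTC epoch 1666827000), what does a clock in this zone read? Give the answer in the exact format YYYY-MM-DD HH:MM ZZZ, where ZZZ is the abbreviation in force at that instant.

2022-10-26 17:30 LFB

Query: 2022-10-26 23:30 UTC
Rule 2/2 (LFB, -06:00): 2022-05-14 15:25 UTC ≤ query < +∞
23·60 + 30 - 360 = 1050 min
1050 = 0·1440 + 1050; 1050 = 17·60 + 30 → 17:30, same day
→ 2022-10-26 17:30 LFB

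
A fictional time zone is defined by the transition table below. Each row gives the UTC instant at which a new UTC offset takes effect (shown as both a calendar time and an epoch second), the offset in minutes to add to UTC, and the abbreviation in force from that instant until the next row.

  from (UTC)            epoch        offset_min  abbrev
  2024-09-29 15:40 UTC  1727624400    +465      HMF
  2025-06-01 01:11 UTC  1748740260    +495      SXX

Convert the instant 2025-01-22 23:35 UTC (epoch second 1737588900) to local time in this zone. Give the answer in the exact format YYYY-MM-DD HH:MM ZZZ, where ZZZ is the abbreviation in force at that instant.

Query: 2025-01-22 23:35 UTC
Rule 1/2 (HMF, +07:45): 2024-09-29 15:40 UTC ≤ query < 2025-06-01 01:11 UTC
23·60 + 35 + 465 = 1880 min
1880 = 1·1440 + 440; 440 = 7·60 + 20 → 07:20, 2025-01-22 + 1 day = 2025-01-23
→ 2025-01-23 07:20 HMF

2025-01-23 07:20 HMF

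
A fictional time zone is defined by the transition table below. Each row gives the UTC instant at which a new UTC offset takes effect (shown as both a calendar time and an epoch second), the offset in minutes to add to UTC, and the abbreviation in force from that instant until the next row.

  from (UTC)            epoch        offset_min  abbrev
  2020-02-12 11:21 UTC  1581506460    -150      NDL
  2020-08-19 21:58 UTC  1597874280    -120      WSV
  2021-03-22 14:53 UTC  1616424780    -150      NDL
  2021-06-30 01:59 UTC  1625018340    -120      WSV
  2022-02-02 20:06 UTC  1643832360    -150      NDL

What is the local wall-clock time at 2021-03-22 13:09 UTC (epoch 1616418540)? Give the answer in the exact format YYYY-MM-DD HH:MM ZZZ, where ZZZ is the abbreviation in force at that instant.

2021-03-22 11:09 WSV

Query: 2021-03-22 13:09 UTC
Rule 2/5 (WSV, -02:00): 2020-08-19 21:58 UTC ≤ query < 2021-03-22 14:53 UTC
13·60 + 9 - 120 = 669 min
669 = 0·1440 + 669; 669 = 11·60 + 9 → 11:09, same day
→ 2021-03-22 11:09 WSV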